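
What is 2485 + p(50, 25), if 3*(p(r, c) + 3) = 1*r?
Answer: 7496/3 ≈ 2498.7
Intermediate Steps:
p(r, c) = -3 + r/3 (p(r, c) = -3 + (1*r)/3 = -3 + r/3)
2485 + p(50, 25) = 2485 + (-3 + (1/3)*50) = 2485 + (-3 + 50/3) = 2485 + 41/3 = 7496/3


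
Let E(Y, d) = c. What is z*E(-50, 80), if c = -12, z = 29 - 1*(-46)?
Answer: -900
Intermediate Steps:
z = 75 (z = 29 + 46 = 75)
E(Y, d) = -12
z*E(-50, 80) = 75*(-12) = -900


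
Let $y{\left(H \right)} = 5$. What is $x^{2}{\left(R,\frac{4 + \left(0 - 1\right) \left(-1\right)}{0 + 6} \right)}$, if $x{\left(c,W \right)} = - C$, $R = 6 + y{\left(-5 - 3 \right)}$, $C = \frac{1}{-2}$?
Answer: $\frac{1}{4} \approx 0.25$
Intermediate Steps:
$C = - \frac{1}{2} \approx -0.5$
$R = 11$ ($R = 6 + 5 = 11$)
$x{\left(c,W \right)} = \frac{1}{2}$ ($x{\left(c,W \right)} = \left(-1\right) \left(- \frac{1}{2}\right) = \frac{1}{2}$)
$x^{2}{\left(R,\frac{4 + \left(0 - 1\right) \left(-1\right)}{0 + 6} \right)} = \left(\frac{1}{2}\right)^{2} = \frac{1}{4}$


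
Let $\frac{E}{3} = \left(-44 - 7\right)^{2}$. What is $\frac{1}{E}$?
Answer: $\frac{1}{7803} \approx 0.00012816$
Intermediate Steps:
$E = 7803$ ($E = 3 \left(-44 - 7\right)^{2} = 3 \left(-51\right)^{2} = 3 \cdot 2601 = 7803$)
$\frac{1}{E} = \frac{1}{7803}$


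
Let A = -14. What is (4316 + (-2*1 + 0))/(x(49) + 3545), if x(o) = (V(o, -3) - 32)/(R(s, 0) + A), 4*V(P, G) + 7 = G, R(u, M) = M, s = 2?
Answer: 120792/99329 ≈ 1.2161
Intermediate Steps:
V(P, G) = -7/4 + G/4
x(o) = 69/28 (x(o) = ((-7/4 + (¼)*(-3)) - 32)/(0 - 14) = ((-7/4 - ¾) - 32)/(-14) = (-5/2 - 32)*(-1/14) = -69/2*(-1/14) = 69/28)
(4316 + (-2*1 + 0))/(x(49) + 3545) = (4316 + (-2*1 + 0))/(69/28 + 3545) = (4316 + (-2 + 0))/(99329/28) = (4316 - 2)*(28/99329) = 4314*(28/99329) = 120792/99329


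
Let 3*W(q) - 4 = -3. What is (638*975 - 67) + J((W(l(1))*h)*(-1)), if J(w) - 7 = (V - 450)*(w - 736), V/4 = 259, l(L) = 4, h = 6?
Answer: 189522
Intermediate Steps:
W(q) = 1/3 (W(q) = 4/3 + (1/3)*(-3) = 4/3 - 1 = 1/3)
V = 1036 (V = 4*259 = 1036)
J(w) = -431289 + 586*w (J(w) = 7 + (1036 - 450)*(w - 736) = 7 + 586*(-736 + w) = 7 + (-431296 + 586*w) = -431289 + 586*w)
(638*975 - 67) + J((W(l(1))*h)*(-1)) = (638*975 - 67) + (-431289 + 586*(((1/3)*6)*(-1))) = (622050 - 67) + (-431289 + 586*(2*(-1))) = 621983 + (-431289 + 586*(-2)) = 621983 + (-431289 - 1172) = 621983 - 432461 = 189522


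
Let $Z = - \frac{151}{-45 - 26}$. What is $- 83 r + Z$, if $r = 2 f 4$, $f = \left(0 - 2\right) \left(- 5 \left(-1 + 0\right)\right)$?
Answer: $\frac{471591}{71} \approx 6642.1$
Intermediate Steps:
$f = -10$ ($f = - 2 \left(\left(-5\right) \left(-1\right)\right) = \left(-2\right) 5 = -10$)
$Z = \frac{151}{71}$ ($Z = - \frac{151}{-45 - 26} = - \frac{151}{-71} = \left(-151\right) \left(- \frac{1}{71}\right) = \frac{151}{71} \approx 2.1268$)
$r = -80$ ($r = 2 \left(-10\right) 4 = \left(-20\right) 4 = -80$)
$- 83 r + Z = \left(-83\right) \left(-80\right) + \frac{151}{71} = 6640 + \frac{151}{71} = \frac{471591}{71}$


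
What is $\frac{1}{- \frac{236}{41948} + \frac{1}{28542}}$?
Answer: $- \frac{299319954}{1673491} \approx -178.86$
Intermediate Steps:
$\frac{1}{- \frac{236}{41948} + \frac{1}{28542}} = \frac{1}{\left(-236\right) \frac{1}{41948} + \frac{1}{28542}} = \frac{1}{- \frac{59}{10487} + \frac{1}{28542}} = \frac{1}{- \frac{1673491}{299319954}} = - \frac{299319954}{1673491}$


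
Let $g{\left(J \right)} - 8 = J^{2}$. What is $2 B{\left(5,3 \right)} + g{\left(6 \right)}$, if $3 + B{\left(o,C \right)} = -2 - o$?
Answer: $24$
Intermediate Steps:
$g{\left(J \right)} = 8 + J^{2}$
$B{\left(o,C \right)} = -5 - o$ ($B{\left(o,C \right)} = -3 - \left(2 + o\right) = -5 - o$)
$2 B{\left(5,3 \right)} + g{\left(6 \right)} = 2 \left(-5 - 5\right) + \left(8 + 6^{2}\right) = 2 \left(-5 - 5\right) + \left(8 + 36\right) = 2 \left(-10\right) + 44 = -20 + 44 = 24$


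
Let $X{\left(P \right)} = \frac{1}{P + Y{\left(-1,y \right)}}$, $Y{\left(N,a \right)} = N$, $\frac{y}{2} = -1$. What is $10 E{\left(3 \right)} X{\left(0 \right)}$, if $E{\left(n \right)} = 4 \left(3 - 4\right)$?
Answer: $40$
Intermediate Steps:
$y = -2$ ($y = 2 \left(-1\right) = -2$)
$X{\left(P \right)} = \frac{1}{-1 + P}$ ($X{\left(P \right)} = \frac{1}{P - 1} = \frac{1}{-1 + P}$)
$E{\left(n \right)} = -4$ ($E{\left(n \right)} = 4 \left(-1\right) = -4$)
$10 E{\left(3 \right)} X{\left(0 \right)} = \frac{10 \left(-4\right)}{-1 + 0} = - \frac{40}{-1} = \left(-40\right) \left(-1\right) = 40$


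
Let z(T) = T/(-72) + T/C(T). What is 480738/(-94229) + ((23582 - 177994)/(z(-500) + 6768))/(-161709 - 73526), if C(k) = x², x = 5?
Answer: -13749800805060006/2695136766357035 ≈ -5.1017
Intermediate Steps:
C(k) = 25 (C(k) = 5² = 25)
z(T) = 47*T/1800 (z(T) = T/(-72) + T/25 = T*(-1/72) + T*(1/25) = -T/72 + T/25 = 47*T/1800)
480738/(-94229) + ((23582 - 177994)/(z(-500) + 6768))/(-161709 - 73526) = 480738/(-94229) + ((23582 - 177994)/((47/1800)*(-500) + 6768))/(-161709 - 73526) = 480738*(-1/94229) - 154412/(-235/18 + 6768)/(-235235) = -480738/94229 - 154412/121589/18*(-1/235235) = -480738/94229 - 154412*18/121589*(-1/235235) = -480738/94229 - 2779416/121589*(-1/235235) = -480738/94229 + 2779416/28601988415 = -13749800805060006/2695136766357035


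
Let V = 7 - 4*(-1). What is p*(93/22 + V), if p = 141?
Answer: 47235/22 ≈ 2147.0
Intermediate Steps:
V = 11 (V = 7 + 4 = 11)
p*(93/22 + V) = 141*(93/22 + 11) = 141*(335/22) = 47235/22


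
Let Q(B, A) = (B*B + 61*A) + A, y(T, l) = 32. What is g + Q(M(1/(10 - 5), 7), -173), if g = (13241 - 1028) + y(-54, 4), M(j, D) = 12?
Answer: 1663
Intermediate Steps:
g = 12245 (g = (13241 - 1028) + 32 = 12213 + 32 = 12245)
Q(B, A) = B**2 + 62*A (Q(B, A) = (B**2 + 61*A) + A = B**2 + 62*A)
g + Q(M(1/(10 - 5), 7), -173) = 12245 + (12**2 + 62*(-173)) = 12245 + (144 - 10726) = 12245 - 10582 = 1663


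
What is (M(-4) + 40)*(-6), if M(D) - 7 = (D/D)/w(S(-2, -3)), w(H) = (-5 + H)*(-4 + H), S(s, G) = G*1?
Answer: -7899/28 ≈ -282.11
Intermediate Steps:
S(s, G) = G
M(D) = 393/56 (M(D) = 7 + (D/D)/(20 + (-3)² - 9*(-3)) = 7 + 1/(20 + 9 + 27) = 7 + 1/56 = 393/56)
(M(-4) + 40)*(-6) = (393/56 + 40)*(-6) = (2633/56)*(-6) = -7899/28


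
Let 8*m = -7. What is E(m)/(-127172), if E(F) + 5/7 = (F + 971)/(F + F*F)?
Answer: 62093/890204 ≈ 0.069751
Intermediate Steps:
m = -7/8 (m = (1/8)*(-7) = -7/8 ≈ -0.87500)
E(F) = -5/7 + (971 + F)/(F + F**2) (E(F) = -5/7 + (F + 971)/(F + F*F) = -5/7 + (971 + F)/(F + F**2))
E(m)/(-127172) = ((6797 - 5*(-7/8)**2 + 2*(-7/8))/(7*(-7/8)*(1 - 7/8)))/(-127172) = ((1/7)*(-8/7)*(6797 - 5*49/64 - 7/4)/(1/8))*(-1/127172) = ((1/7)*(-8/7)*8*(6797 - 245/64 - 7/4))*(-1/127172) = ((1/7)*(-8/7)*8*(434651/64))*(-1/127172) = -62093/7*(-1/127172) = 62093/890204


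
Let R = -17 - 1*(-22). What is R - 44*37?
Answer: -1623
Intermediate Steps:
R = 5 (R = -17 + 22 = 5)
R - 44*37 = 5 - 44*37 = 5 - 1628 = -1623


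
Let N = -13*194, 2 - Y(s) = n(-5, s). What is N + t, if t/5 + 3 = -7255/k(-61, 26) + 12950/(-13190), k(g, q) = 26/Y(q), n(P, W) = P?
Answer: -422099303/34294 ≈ -12308.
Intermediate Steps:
Y(s) = 7 (Y(s) = 2 - 1*(-5) = 2 + 5 = 7)
k(g, q) = 26/7
N = -2522
t = -335609835/34294 (t = -15 + 5*(-7255/26/7 + 12950/(-13190)) = -15 + 5*(-7255*7/26 + 12950*(-1/13190)) = -15 + 5*(-50785/26 - 1295/1319) = -15 + 5*(-67019085/34294) = -15 - 335095425/34294 = -335609835/34294 ≈ -9786.3)
N + t = -2522 - 335609835/34294 = -422099303/34294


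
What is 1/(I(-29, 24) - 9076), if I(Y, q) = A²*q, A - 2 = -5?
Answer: -1/8860 ≈ -0.00011287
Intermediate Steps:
A = -3 (A = 2 - 5 = -3)
I(Y, q) = 9*q (I(Y, q) = (-3)²*q = 9*q)
1/(I(-29, 24) - 9076) = 1/(9*24 - 9076) = 1/(216 - 9076) = 1/(-8860) = -1/8860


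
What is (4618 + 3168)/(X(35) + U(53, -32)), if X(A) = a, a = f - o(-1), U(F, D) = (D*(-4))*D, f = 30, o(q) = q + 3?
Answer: -3893/2034 ≈ -1.9140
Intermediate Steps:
o(q) = 3 + q
U(F, D) = -4*D**2 (U(F, D) = (-4*D)*D = -4*D**2)
a = 28 (a = 30 - (3 - 1) = 30 - 1*2 = 30 - 2 = 28)
X(A) = 28
(4618 + 3168)/(X(35) + U(53, -32)) = (4618 + 3168)/(28 - 4*(-32)**2) = 7786/(28 - 4*1024) = 7786/(28 - 4096) = 7786/(-4068) = 7786*(-1/4068) = -3893/2034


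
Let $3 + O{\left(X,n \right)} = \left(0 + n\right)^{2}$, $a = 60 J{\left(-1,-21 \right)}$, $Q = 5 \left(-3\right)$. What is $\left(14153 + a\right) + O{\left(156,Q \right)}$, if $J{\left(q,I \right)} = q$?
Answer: $14315$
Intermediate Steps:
$Q = -15$
$a = -60$ ($a = 60 \left(-1\right) = -60$)
$O{\left(X,n \right)} = -3 + n^{2}$ ($O{\left(X,n \right)} = -3 + \left(0 + n\right)^{2} = -3 + n^{2}$)
$\left(14153 + a\right) + O{\left(156,Q \right)} = \left(14153 - 60\right) - \left(3 - \left(-15\right)^{2}\right) = 14093 + \left(-3 + 225\right) = 14093 + 222 = 14315$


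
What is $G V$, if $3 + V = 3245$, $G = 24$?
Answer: $77808$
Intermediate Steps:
$V = 3242$ ($V = -3 + 3245 = 3242$)
$G V = 24 \cdot 3242 = 77808$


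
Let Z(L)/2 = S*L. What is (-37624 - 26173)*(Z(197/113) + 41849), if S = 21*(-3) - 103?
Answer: -297519414801/113 ≈ -2.6329e+9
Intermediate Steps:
S = -166 (S = -63 - 103 = -166)
Z(L) = -332*L (Z(L) = 2*(-166*L) = -332*L)
(-37624 - 26173)*(Z(197/113) + 41849) = (-37624 - 26173)*(-65404/113 + 41849) = -63797*(-65404/113 + 41849) = -63797*4663533/113 = -297519414801/113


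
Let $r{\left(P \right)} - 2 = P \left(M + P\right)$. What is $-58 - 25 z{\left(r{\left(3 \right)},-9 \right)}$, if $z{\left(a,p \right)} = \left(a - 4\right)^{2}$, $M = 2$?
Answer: $-4283$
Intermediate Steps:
$r{\left(P \right)} = 2 + P \left(2 + P\right)$
$z{\left(a,p \right)} = \left(-4 + a\right)^{2}$
$-58 - 25 z{\left(r{\left(3 \right)},-9 \right)} = -58 - 25 \left(-4 + \left(2 + 3^{2} + 2 \cdot 3\right)\right)^{2} = -58 - 25 \left(-4 + \left(2 + 9 + 6\right)\right)^{2} = -58 - 25 \left(-4 + 17\right)^{2} = -58 - 25 \cdot 13^{2} = -58 - 4225 = -4283$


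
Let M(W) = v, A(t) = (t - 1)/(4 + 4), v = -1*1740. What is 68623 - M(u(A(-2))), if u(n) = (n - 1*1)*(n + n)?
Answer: 70363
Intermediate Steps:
v = -1740
A(t) = -1/8 + t/8 (A(t) = (-1 + t)/8 = (-1 + t)*(1/8) = -1/8 + t/8)
u(n) = 2*n*(-1 + n) (u(n) = (n - 1)*(2*n) = (-1 + n)*(2*n) = 2*n*(-1 + n))
M(W) = -1740
68623 - M(u(A(-2))) = 68623 - 1*(-1740) = 68623 + 1740 = 70363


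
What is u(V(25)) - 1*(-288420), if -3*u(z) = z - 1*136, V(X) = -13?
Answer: 865409/3 ≈ 2.8847e+5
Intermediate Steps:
u(z) = 136/3 - z/3 (u(z) = -(z - 1*136)/3 = -(z - 136)/3 = -(-136 + z)/3 = 136/3 - z/3)
u(V(25)) - 1*(-288420) = (136/3 - 1/3*(-13)) - 1*(-288420) = (136/3 + 13/3) + 288420 = 149/3 + 288420 = 865409/3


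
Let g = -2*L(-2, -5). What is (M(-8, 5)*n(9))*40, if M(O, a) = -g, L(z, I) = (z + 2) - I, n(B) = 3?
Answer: 1200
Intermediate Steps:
L(z, I) = 2 + z - I (L(z, I) = (2 + z) - I = 2 + z - I)
g = -10 (g = -2*(2 - 2 - 1*(-5)) = -2*(2 - 2 + 5) = -2*5 = -10)
M(O, a) = 10 (M(O, a) = -1*(-10) = 10)
(M(-8, 5)*n(9))*40 = (10*3)*40 = 30*40 = 1200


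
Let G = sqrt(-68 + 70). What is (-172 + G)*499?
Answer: -85828 + 499*sqrt(2) ≈ -85122.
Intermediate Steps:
G = sqrt(2) ≈ 1.4142
(-172 + G)*499 = (-172 + sqrt(2))*499 = -85828 + 499*sqrt(2)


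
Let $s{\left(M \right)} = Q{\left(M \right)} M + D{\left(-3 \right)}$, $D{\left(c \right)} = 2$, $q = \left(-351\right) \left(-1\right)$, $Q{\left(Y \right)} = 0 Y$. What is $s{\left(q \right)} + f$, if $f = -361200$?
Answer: $-361198$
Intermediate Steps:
$Q{\left(Y \right)} = 0$
$q = 351$
$s{\left(M \right)} = 2$ ($s{\left(M \right)} = 0 M + 2 = 0 + 2 = 2$)
$s{\left(q \right)} + f = 2 - 361200 = -361198$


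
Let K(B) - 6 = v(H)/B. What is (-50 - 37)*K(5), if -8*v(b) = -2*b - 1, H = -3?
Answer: -4089/8 ≈ -511.13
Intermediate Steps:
v(b) = ⅛ + b/4 (v(b) = -(-2*b - 1)/8 = -(-1 - 2*b)/8 = ⅛ + b/4)
K(B) = 6 - 5/(8*B) (K(B) = 6 + (⅛ + (¼)*(-3))/B = 6 + (⅛ - ¾)/B = 6 - 5/(8*B))
(-50 - 37)*K(5) = (-50 - 37)*(6 - 5/8/5) = -87*(6 - 5/8*⅕) = -87*(6 - ⅛) = -87*47/8 = -4089/8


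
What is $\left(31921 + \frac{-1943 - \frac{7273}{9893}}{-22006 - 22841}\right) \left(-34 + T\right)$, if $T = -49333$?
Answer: $- \frac{699157820364231121}{443671371} \approx -1.5758 \cdot 10^{9}$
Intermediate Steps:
$\left(31921 + \frac{-1943 - \frac{7273}{9893}}{-22006 - 22841}\right) \left(-34 + T\right) = \left(31921 + \frac{-1943 - \frac{7273}{9893}}{-22006 - 22841}\right) \left(-34 - 49333\right) = \left(31921 + \frac{-1943 - \frac{7273}{9893}}{-44847}\right) \left(-49367\right) = \left(31921 + \left(-1943 - \frac{7273}{9893}\right) \left(- \frac{1}{44847}\right)\right) \left(-49367\right) = \left(31921 - - \frac{19229372}{443671371}\right) \left(-49367\right) = \left(31921 + \frac{19229372}{443671371}\right) \left(-49367\right) = \frac{14162453063063}{443671371} \left(-49367\right) = - \frac{699157820364231121}{443671371}$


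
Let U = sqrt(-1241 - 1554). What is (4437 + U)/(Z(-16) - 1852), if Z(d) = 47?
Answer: -4437/1805 - I*sqrt(2795)/1805 ≈ -2.4582 - 0.02929*I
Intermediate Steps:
U = I*sqrt(2795) (U = sqrt(-2795) = I*sqrt(2795) ≈ 52.868*I)
(4437 + U)/(Z(-16) - 1852) = (4437 + I*sqrt(2795))/(47 - 1852) = (4437 + I*sqrt(2795))/(-1805) = (4437 + I*sqrt(2795))*(-1/1805) = -4437/1805 - I*sqrt(2795)/1805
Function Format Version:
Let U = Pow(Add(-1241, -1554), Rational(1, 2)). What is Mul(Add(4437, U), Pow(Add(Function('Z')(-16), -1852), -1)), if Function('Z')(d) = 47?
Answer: Add(Rational(-4437, 1805), Mul(Rational(-1, 1805), I, Pow(2795, Rational(1, 2)))) ≈ Add(-2.4582, Mul(-0.029290, I))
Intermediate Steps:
U = Mul(I, Pow(2795, Rational(1, 2))) (U = Pow(-2795, Rational(1, 2)) = Mul(I, Pow(2795, Rational(1, 2))) ≈ Mul(52.868, I))
Mul(Add(4437, U), Pow(Add(Function('Z')(-16), -1852), -1)) = Mul(Add(4437, Mul(I, Pow(2795, Rational(1, 2)))), Pow(Add(47, -1852), -1)) = Mul(Add(4437, Mul(I, Pow(2795, Rational(1, 2)))), Pow(-1805, -1)) = Mul(Add(4437, Mul(I, Pow(2795, Rational(1, 2)))), Rational(-1, 1805)) = Add(Rational(-4437, 1805), Mul(Rational(-1, 1805), I, Pow(2795, Rational(1, 2))))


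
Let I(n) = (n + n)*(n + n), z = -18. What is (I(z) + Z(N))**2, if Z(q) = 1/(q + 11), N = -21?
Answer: 167935681/100 ≈ 1.6794e+6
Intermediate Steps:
Z(q) = 1/(11 + q)
I(n) = 4*n**2 (I(n) = (2*n)*(2*n) = 4*n**2)
(I(z) + Z(N))**2 = (4*(-18)**2 + 1/(11 - 21))**2 = (4*324 + 1/(-10))**2 = (1296 - 1/10)**2 = (12959/10)**2 = 167935681/100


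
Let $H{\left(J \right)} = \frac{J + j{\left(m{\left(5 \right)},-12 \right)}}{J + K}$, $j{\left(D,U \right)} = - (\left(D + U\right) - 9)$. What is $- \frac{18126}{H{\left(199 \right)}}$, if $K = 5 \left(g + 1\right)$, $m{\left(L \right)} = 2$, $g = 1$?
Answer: $- \frac{1894167}{109} \approx -17378.0$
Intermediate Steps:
$K = 10$ ($K = 5 \left(1 + 1\right) = 5 \cdot 2 = 10$)
$j{\left(D,U \right)} = 9 - D - U$ ($j{\left(D,U \right)} = - (-9 + D + U) = 9 - D - U$)
$H{\left(J \right)} = \frac{19 + J}{10 + J}$ ($H{\left(J \right)} = \frac{J - -19}{J + 10} = \frac{J + \left(9 - 2 + 12\right)}{10 + J} = \frac{J + 19}{10 + J} = \frac{19 + J}{10 + J}$)
$- \frac{18126}{H{\left(199 \right)}} = - \frac{18126}{\frac{1}{10 + 199} \left(19 + 199\right)} = - \frac{18126}{\frac{1}{209} \cdot 218} = - \frac{18126}{\frac{218}{209}} = \left(-18126\right) \frac{209}{218} = - \frac{1894167}{109}$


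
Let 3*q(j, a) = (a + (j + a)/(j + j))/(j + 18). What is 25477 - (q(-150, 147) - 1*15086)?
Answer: 1606309501/39600 ≈ 40563.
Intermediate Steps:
q(j, a) = (a + (a + j)/(2*j))/(3*(18 + j)) (q(j, a) = ((a + (j + a)/(j + j))/(j + 18))/3 = ((a + (a + j)/((2*j)))/(18 + j))/3 = ((a + (a + j)*(1/(2*j)))/(18 + j))/3 = ((a + (a + j)/(2*j))/(18 + j))/3 = (a + (a + j)/(2*j))/(3*(18 + j)))
25477 - (q(-150, 147) - 1*15086) = 25477 - ((⅙)*(147 - 150 + 2*147*(-150))/(-150*(18 - 150)) - 1*15086) = 25477 - ((⅙)*(-1/150)*(147 - 150 - 44100)/(-132) - 15086) = 25477 - ((⅙)*(-1/150)*(-1/132)*(-44103) - 15086) = 25477 - (-14701/39600 - 15086) = 25477 - 1*(-597420301/39600) = 25477 + 597420301/39600 = 1606309501/39600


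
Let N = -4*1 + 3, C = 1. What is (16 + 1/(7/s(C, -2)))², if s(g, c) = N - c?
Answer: 12769/49 ≈ 260.59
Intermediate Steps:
N = -1 (N = -4 + 3 = -1)
s(g, c) = -1 - c
(16 + 1/(7/s(C, -2)))² = (16 + 1/(7/(-1 - 1*(-2))))² = (16 + 1/(7/(-1 + 2)))² = (16 + 1/(7/1))² = (16 + 1/(7*1))² = (16 + 1/7)² = (16 + ⅐)² = (113/7)² = 12769/49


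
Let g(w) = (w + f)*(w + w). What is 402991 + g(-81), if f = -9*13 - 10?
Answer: 436687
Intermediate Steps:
f = -127 (f = -117 - 10 = -127)
g(w) = 2*w*(-127 + w) (g(w) = (w - 127)*(w + w) = (-127 + w)*(2*w) = 2*w*(-127 + w))
402991 + g(-81) = 402991 + 2*(-81)*(-127 - 81) = 402991 + 2*(-81)*(-208) = 402991 + 33696 = 436687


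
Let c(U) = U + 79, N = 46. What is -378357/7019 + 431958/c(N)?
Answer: 2984618577/877375 ≈ 3401.8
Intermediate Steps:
c(U) = 79 + U
-378357/7019 + 431958/c(N) = -378357/7019 + 431958/(79 + 46) = -378357*1/7019 + 431958/125 = -378357/7019 + 431958*(1/125) = -378357/7019 + 431958/125 = 2984618577/877375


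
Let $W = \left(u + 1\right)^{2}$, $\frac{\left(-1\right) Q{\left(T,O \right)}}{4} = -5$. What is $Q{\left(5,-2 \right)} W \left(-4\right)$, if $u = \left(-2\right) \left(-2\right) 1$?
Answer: $-2000$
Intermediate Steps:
$Q{\left(T,O \right)} = 20$ ($Q{\left(T,O \right)} = \left(-4\right) \left(-5\right) = 20$)
$u = 4$ ($u = 4 \cdot 1 = 4$)
$W = 25$ ($W = \left(4 + 1\right)^{2} = 5^{2} = 25$)
$Q{\left(5,-2 \right)} W \left(-4\right) = 20 \cdot 25 \left(-4\right) = 500 \left(-4\right) = -2000$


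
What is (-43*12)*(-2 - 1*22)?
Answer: 12384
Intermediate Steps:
(-43*12)*(-2 - 1*22) = -516*(-2 - 22) = -516*(-24) = 12384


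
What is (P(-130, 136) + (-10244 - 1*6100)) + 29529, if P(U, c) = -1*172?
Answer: 13013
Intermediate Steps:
P(U, c) = -172
(P(-130, 136) + (-10244 - 1*6100)) + 29529 = (-172 + (-10244 - 1*6100)) + 29529 = (-172 + (-10244 - 6100)) + 29529 = (-172 - 16344) + 29529 = -16516 + 29529 = 13013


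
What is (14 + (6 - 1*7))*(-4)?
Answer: -52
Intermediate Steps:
(14 + (6 - 1*7))*(-4) = (14 + (6 - 7))*(-4) = (14 - 1)*(-4) = 13*(-4) = -52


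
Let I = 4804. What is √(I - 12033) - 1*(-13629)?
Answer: 13629 + I*√7229 ≈ 13629.0 + 85.024*I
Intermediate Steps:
√(I - 12033) - 1*(-13629) = √(4804 - 12033) - 1*(-13629) = √(-7229) + 13629 = I*√7229 + 13629 = 13629 + I*√7229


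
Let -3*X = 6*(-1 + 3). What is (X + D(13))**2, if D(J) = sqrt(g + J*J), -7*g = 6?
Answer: (28 - sqrt(8239))**2/49 ≈ 80.407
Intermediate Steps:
g = -6/7 (g = -1/7*6 = -6/7 ≈ -0.85714)
X = -4 (X = -2*(-1 + 3) = -2*2 = -1/3*12 = -4)
D(J) = sqrt(-6/7 + J**2) (D(J) = sqrt(-6/7 + J*J) = sqrt(-6/7 + J**2))
(X + D(13))**2 = (-4 + sqrt(-42 + 49*13**2)/7)**2 = (-4 + sqrt(-42 + 49*169)/7)**2 = (-4 + sqrt(-42 + 8281)/7)**2 = (-4 + sqrt(8239)/7)**2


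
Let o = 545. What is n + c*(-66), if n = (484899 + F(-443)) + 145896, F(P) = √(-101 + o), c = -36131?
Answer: 3015441 + 2*√111 ≈ 3.0155e+6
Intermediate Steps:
F(P) = 2*√111 (F(P) = √(-101 + 545) = √444 = 2*√111)
n = 630795 + 2*√111 (n = (484899 + 2*√111) + 145896 = 630795 + 2*√111 ≈ 6.3082e+5)
n + c*(-66) = (630795 + 2*√111) - 36131*(-66) = (630795 + 2*√111) + 2384646 = 3015441 + 2*√111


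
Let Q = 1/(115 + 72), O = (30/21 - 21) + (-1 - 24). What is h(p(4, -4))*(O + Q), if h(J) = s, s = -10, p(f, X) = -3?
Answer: 583370/1309 ≈ 445.66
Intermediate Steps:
O = -312/7 (O = (30*(1/21) - 21) - 25 = (10/7 - 21) - 25 = -137/7 - 25 = -312/7 ≈ -44.571)
h(J) = -10
Q = 1/187 ≈ 0.0053476
h(p(4, -4))*(O + Q) = -10*(-312/7 + 1/187) = -10*(-58337/1309) = 583370/1309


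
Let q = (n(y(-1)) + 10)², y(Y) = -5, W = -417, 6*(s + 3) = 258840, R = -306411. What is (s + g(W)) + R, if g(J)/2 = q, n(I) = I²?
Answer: -260824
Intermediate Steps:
s = 43137 (s = -3 + (⅙)*258840 = -3 + 43140 = 43137)
q = 1225 (q = ((-5)² + 10)² = (25 + 10)² = 35² = 1225)
g(J) = 2450 (g(J) = 2*1225 = 2450)
(s + g(W)) + R = (43137 + 2450) - 306411 = 45587 - 306411 = -260824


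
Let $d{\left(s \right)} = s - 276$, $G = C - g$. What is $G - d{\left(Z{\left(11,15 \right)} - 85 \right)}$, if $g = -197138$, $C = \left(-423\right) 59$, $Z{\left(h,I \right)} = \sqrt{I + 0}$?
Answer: $172542 - \sqrt{15} \approx 1.7254 \cdot 10^{5}$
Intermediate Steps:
$Z{\left(h,I \right)} = \sqrt{I}$
$C = -24957$
$G = 172181$ ($G = -24957 - -197138 = -24957 + 197138 = 172181$)
$d{\left(s \right)} = -276 + s$ ($d{\left(s \right)} = s - 276 = -276 + s$)
$G - d{\left(Z{\left(11,15 \right)} - 85 \right)} = 172181 - \left(-276 + \left(\sqrt{15} - 85\right)\right) = 172181 - \left(-276 - \left(85 - \sqrt{15}\right)\right) = 172181 - \left(-361 + \sqrt{15}\right) = 172181 + \left(361 - \sqrt{15}\right) = 172542 - \sqrt{15}$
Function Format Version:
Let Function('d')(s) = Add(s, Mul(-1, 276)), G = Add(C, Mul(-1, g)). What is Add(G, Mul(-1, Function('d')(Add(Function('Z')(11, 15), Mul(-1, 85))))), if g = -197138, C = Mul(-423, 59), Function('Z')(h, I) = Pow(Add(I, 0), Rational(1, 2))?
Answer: Add(172542, Mul(-1, Pow(15, Rational(1, 2)))) ≈ 1.7254e+5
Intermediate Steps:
Function('Z')(h, I) = Pow(I, Rational(1, 2))
C = -24957
G = 172181 (G = Add(-24957, Mul(-1, -197138)) = Add(-24957, 197138) = 172181)
Function('d')(s) = Add(-276, s) (Function('d')(s) = Add(s, -276) = Add(-276, s))
Add(G, Mul(-1, Function('d')(Add(Function('Z')(11, 15), Mul(-1, 85))))) = Add(172181, Mul(-1, Add(-276, Add(Pow(15, Rational(1, 2)), Mul(-1, 85))))) = Add(172181, Mul(-1, Add(-276, Add(Pow(15, Rational(1, 2)), -85)))) = Add(172181, Mul(-1, Add(-276, Add(-85, Pow(15, Rational(1, 2)))))) = Add(172181, Mul(-1, Add(-361, Pow(15, Rational(1, 2))))) = Add(172181, Add(361, Mul(-1, Pow(15, Rational(1, 2))))) = Add(172542, Mul(-1, Pow(15, Rational(1, 2))))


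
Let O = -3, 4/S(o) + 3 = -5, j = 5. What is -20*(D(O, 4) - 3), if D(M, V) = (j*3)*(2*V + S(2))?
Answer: -2190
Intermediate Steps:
S(o) = -1/2 (S(o) = 4/(-3 - 5) = 4/(-8) = 4*(-1/8) = -1/2)
D(M, V) = -15/2 + 30*V (D(M, V) = (5*3)*(2*V - 1/2) = 15*(-1/2 + 2*V) = -15/2 + 30*V)
-20*(D(O, 4) - 3) = -20*((-15/2 + 30*4) - 3) = -20*((-15/2 + 120) - 3) = -20*(225/2 - 3) = -20*219/2 = -2190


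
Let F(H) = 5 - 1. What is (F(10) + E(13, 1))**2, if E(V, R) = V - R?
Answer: 256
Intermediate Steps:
F(H) = 4
(F(10) + E(13, 1))**2 = (4 + (13 - 1*1))**2 = (4 + (13 - 1))**2 = (4 + 12)**2 = 16**2 = 256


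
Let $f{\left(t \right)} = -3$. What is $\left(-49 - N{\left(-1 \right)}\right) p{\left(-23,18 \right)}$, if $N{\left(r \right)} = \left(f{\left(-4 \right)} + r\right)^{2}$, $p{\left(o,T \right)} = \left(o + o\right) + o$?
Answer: $4485$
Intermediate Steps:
$p{\left(o,T \right)} = 3 o$ ($p{\left(o,T \right)} = 2 o + o = 3 o$)
$N{\left(r \right)} = \left(-3 + r\right)^{2}$
$\left(-49 - N{\left(-1 \right)}\right) p{\left(-23,18 \right)} = \left(-49 - \left(-3 - 1\right)^{2}\right) 3 \left(-23\right) = \left(-49 - \left(-4\right)^{2}\right) \left(-69\right) = \left(-49 - 16\right) \left(-69\right) = \left(-65\right) \left(-69\right) = 4485$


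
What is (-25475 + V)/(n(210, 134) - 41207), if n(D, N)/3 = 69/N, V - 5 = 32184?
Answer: -899676/5521531 ≈ -0.16294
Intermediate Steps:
V = 32189 (V = 5 + 32184 = 32189)
n(D, N) = 207/N (n(D, N) = 3*(69/N) = 207/N)
(-25475 + V)/(n(210, 134) - 41207) = (-25475 + 32189)/(207/134 - 41207) = 6714/(207*(1/134) - 41207) = 6714/(207/134 - 41207) = 6714/(-5521531/134) = 6714*(-134/5521531) = -899676/5521531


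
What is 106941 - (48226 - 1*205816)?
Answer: 264531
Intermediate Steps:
106941 - (48226 - 1*205816) = 106941 - (48226 - 205816) = 106941 - 1*(-157590) = 106941 + 157590 = 264531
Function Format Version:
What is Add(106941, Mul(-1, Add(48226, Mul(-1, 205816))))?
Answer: 264531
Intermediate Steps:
Add(106941, Mul(-1, Add(48226, Mul(-1, 205816)))) = Add(106941, Mul(-1, Add(48226, -205816))) = Add(106941, Mul(-1, -157590)) = Add(106941, 157590) = 264531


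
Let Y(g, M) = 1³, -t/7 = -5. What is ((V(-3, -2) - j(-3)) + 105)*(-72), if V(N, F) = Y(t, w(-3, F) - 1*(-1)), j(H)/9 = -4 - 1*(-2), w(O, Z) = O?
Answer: -8928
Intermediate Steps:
t = 35 (t = -7*(-5) = 35)
j(H) = -18 (j(H) = 9*(-4 - 1*(-2)) = 9*(-4 + 2) = 9*(-2) = -18)
Y(g, M) = 1
V(N, F) = 1
((V(-3, -2) - j(-3)) + 105)*(-72) = ((1 - 1*(-18)) + 105)*(-72) = ((1 + 18) + 105)*(-72) = (19 + 105)*(-72) = 124*(-72) = -8928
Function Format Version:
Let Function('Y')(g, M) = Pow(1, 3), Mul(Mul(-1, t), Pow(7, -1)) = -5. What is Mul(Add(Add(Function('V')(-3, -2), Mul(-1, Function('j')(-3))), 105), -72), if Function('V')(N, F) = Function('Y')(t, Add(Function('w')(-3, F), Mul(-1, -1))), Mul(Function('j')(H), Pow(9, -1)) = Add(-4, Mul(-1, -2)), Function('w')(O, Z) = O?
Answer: -8928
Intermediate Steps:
t = 35 (t = Mul(-7, -5) = 35)
Function('j')(H) = -18 (Function('j')(H) = Mul(9, Add(-4, Mul(-1, -2))) = Mul(9, Add(-4, 2)) = Mul(9, -2) = -18)
Function('Y')(g, M) = 1
Function('V')(N, F) = 1
Mul(Add(Add(Function('V')(-3, -2), Mul(-1, Function('j')(-3))), 105), -72) = Mul(Add(Add(1, Mul(-1, -18)), 105), -72) = Mul(Add(Add(1, 18), 105), -72) = Mul(Add(19, 105), -72) = Mul(124, -72) = -8928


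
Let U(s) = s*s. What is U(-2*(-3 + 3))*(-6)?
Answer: 0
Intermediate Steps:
U(s) = s²
U(-2*(-3 + 3))*(-6) = (-2*(-3 + 3))²*(-6) = (-2*0)²*(-6) = 0²*(-6) = 0*(-6) = 0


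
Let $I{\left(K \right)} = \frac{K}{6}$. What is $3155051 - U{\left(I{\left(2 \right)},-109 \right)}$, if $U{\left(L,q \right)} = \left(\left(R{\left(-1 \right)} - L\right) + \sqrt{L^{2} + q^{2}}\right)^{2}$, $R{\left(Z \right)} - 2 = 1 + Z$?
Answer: $\frac{28288504}{9} - \frac{170 \sqrt{370}}{9} \approx 3.1428 \cdot 10^{6}$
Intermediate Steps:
$I{\left(K \right)} = \frac{K}{6}$ ($I{\left(K \right)} = K \frac{1}{6} = \frac{K}{6}$)
$R{\left(Z \right)} = 3 + Z$ ($R{\left(Z \right)} = 2 + \left(1 + Z\right) = 3 + Z$)
$U{\left(L,q \right)} = \left(2 + \sqrt{L^{2} + q^{2}} - L\right)^{2}$ ($U{\left(L,q \right)} = \left(\left(\left(3 - 1\right) - L\right) + \sqrt{L^{2} + q^{2}}\right)^{2} = \left(\left(2 - L\right) + \sqrt{L^{2} + q^{2}}\right)^{2} = \left(2 + \sqrt{L^{2} + q^{2}} - L\right)^{2}$)
$3155051 - U{\left(I{\left(2 \right)},-109 \right)} = 3155051 - \left(2 + \sqrt{\left(\frac{1}{6} \cdot 2\right)^{2} + \left(-109\right)^{2}} - \frac{1}{6} \cdot 2\right)^{2} = 3155051 - \left(2 + \sqrt{\left(\frac{1}{3}\right)^{2} + 11881} - \frac{1}{3}\right)^{2} = 3155051 - \left(2 + \sqrt{\frac{1}{9} + 11881} - \frac{1}{3}\right)^{2} = 3155051 - \left(2 + \sqrt{\frac{106930}{9}} - \frac{1}{3}\right)^{2} = 3155051 - \left(2 + \frac{17 \sqrt{370}}{3} - \frac{1}{3}\right)^{2} = 3155051 - \left(\frac{5}{3} + \frac{17 \sqrt{370}}{3}\right)^{2}$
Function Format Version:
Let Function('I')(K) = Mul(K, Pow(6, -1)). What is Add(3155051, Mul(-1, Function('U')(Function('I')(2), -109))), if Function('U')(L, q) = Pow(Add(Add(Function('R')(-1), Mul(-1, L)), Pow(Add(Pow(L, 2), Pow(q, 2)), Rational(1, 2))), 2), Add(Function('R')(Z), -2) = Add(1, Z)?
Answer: Add(Rational(28288504, 9), Mul(Rational(-170, 9), Pow(370, Rational(1, 2)))) ≈ 3.1428e+6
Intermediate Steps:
Function('I')(K) = Mul(Rational(1, 6), K) (Function('I')(K) = Mul(K, Rational(1, 6)) = Mul(Rational(1, 6), K))
Function('R')(Z) = Add(3, Z) (Function('R')(Z) = Add(2, Add(1, Z)) = Add(3, Z))
Function('U')(L, q) = Pow(Add(2, Pow(Add(Pow(L, 2), Pow(q, 2)), Rational(1, 2)), Mul(-1, L)), 2) (Function('U')(L, q) = Pow(Add(Add(Add(3, -1), Mul(-1, L)), Pow(Add(Pow(L, 2), Pow(q, 2)), Rational(1, 2))), 2) = Pow(Add(Add(2, Mul(-1, L)), Pow(Add(Pow(L, 2), Pow(q, 2)), Rational(1, 2))), 2) = Pow(Add(2, Pow(Add(Pow(L, 2), Pow(q, 2)), Rational(1, 2)), Mul(-1, L)), 2))
Add(3155051, Mul(-1, Function('U')(Function('I')(2), -109))) = Add(3155051, Mul(-1, Pow(Add(2, Pow(Add(Pow(Mul(Rational(1, 6), 2), 2), Pow(-109, 2)), Rational(1, 2)), Mul(-1, Mul(Rational(1, 6), 2))), 2))) = Add(3155051, Mul(-1, Pow(Add(2, Pow(Add(Pow(Rational(1, 3), 2), 11881), Rational(1, 2)), Mul(-1, Rational(1, 3))), 2))) = Add(3155051, Mul(-1, Pow(Add(2, Pow(Add(Rational(1, 9), 11881), Rational(1, 2)), Rational(-1, 3)), 2))) = Add(3155051, Mul(-1, Pow(Add(2, Pow(Rational(106930, 9), Rational(1, 2)), Rational(-1, 3)), 2))) = Add(3155051, Mul(-1, Pow(Add(2, Mul(Rational(17, 3), Pow(370, Rational(1, 2))), Rational(-1, 3)), 2))) = Add(3155051, Mul(-1, Pow(Add(Rational(5, 3), Mul(Rational(17, 3), Pow(370, Rational(1, 2)))), 2)))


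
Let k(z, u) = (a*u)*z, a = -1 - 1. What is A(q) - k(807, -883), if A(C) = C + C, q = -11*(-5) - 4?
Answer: -1425060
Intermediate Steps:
a = -2
q = 51 (q = 55 - 4 = 51)
k(z, u) = -2*u*z (k(z, u) = (-2*u)*z = -2*u*z)
A(C) = 2*C
A(q) - k(807, -883) = 2*51 - (-2)*(-883)*807 = 102 - 1*1425162 = 102 - 1425162 = -1425060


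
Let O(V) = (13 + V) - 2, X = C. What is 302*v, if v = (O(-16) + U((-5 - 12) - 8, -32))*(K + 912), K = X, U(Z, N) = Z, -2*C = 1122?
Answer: -3180060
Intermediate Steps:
C = -561 (C = -½*1122 = -561)
X = -561
O(V) = 11 + V
K = -561
v = -10530 (v = ((11 - 16) + ((-5 - 12) - 8))*(-561 + 912) = (-5 + (-17 - 8))*351 = (-5 - 25)*351 = -30*351 = -10530)
302*v = 302*(-10530) = -3180060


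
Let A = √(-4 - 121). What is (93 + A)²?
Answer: 8524 + 930*I*√5 ≈ 8524.0 + 2079.5*I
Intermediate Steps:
A = 5*I*√5 (A = √(-125) = 5*I*√5 ≈ 11.18*I)
(93 + A)² = (93 + 5*I*√5)²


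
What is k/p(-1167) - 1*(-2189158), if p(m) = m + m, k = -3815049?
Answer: 1704436607/778 ≈ 2.1908e+6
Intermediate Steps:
p(m) = 2*m
k/p(-1167) - 1*(-2189158) = -3815049/(2*(-1167)) - 1*(-2189158) = -3815049/(-2334) + 2189158 = -3815049*(-1/2334) + 2189158 = 1271683/778 + 2189158 = 1704436607/778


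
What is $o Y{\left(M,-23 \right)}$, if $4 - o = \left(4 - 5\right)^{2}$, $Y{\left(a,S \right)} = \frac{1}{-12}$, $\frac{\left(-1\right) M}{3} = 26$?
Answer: $- \frac{1}{4} \approx -0.25$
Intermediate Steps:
$M = -78$ ($M = \left(-3\right) 26 = -78$)
$Y{\left(a,S \right)} = - \frac{1}{12}$
$o = 3$ ($o = 4 - \left(4 - 5\right)^{2} = 4 - \left(-1\right)^{2} = 4 - 1 = 3$)
$o Y{\left(M,-23 \right)} = 3 \left(- \frac{1}{12}\right) = - \frac{1}{4}$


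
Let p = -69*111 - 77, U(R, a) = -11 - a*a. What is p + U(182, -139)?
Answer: -27068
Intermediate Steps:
U(R, a) = -11 - a²
p = -7736 (p = -7659 - 77 = -7736)
p + U(182, -139) = -7736 + (-11 - 1*(-139)²) = -7736 + (-11 - 1*19321) = -7736 + (-11 - 19321) = -7736 - 19332 = -27068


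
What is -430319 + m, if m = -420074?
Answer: -850393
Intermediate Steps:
-430319 + m = -430319 - 420074 = -850393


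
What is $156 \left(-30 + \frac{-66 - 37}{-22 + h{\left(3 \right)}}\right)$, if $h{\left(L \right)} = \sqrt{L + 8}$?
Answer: $- \frac{169104}{43} + \frac{16068 \sqrt{11}}{473} \approx -3820.0$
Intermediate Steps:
$h{\left(L \right)} = \sqrt{8 + L}$
$156 \left(-30 + \frac{-66 - 37}{-22 + h{\left(3 \right)}}\right) = 156 \left(-30 + \frac{-66 - 37}{-22 + \sqrt{8 + 3}}\right) = 156 \left(-30 - \frac{103}{-22 + \sqrt{11}}\right) = -4680 - \frac{16068}{-22 + \sqrt{11}}$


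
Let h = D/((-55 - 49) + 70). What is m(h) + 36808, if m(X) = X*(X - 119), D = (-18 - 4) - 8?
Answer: 10607392/289 ≈ 36704.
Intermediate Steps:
D = -30 (D = -22 - 8 = -30)
h = 15/17 (h = -30/((-55 - 49) + 70) = -30/(-104 + 70) = -30/(-34) = -30*(-1/34) = 15/17 ≈ 0.88235)
m(X) = X*(-119 + X)
m(h) + 36808 = 15*(-119 + 15/17)/17 + 36808 = (15/17)*(-2008/17) + 36808 = -30120/289 + 36808 = 10607392/289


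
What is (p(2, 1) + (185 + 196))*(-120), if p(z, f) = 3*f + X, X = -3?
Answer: -45720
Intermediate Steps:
p(z, f) = -3 + 3*f (p(z, f) = 3*f - 3 = -3 + 3*f)
(p(2, 1) + (185 + 196))*(-120) = ((-3 + 3*1) + (185 + 196))*(-120) = ((-3 + 3) + 381)*(-120) = (0 + 381)*(-120) = 381*(-120) = -45720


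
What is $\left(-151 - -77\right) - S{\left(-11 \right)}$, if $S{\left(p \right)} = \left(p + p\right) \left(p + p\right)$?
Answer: $-558$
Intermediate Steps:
$S{\left(p \right)} = 4 p^{2}$ ($S{\left(p \right)} = 2 p 2 p = 4 p^{2}$)
$\left(-151 - -77\right) - S{\left(-11 \right)} = \left(-151 - -77\right) - 4 \left(-11\right)^{2} = \left(-151 + 77\right) - 4 \cdot 121 = -74 - 484 = -558$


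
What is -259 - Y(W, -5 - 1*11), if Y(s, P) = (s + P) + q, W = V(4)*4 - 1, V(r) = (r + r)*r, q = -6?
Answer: -364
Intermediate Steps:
V(r) = 2*r² (V(r) = (2*r)*r = 2*r²)
W = 127 (W = (2*4²)*4 - 1 = (2*16)*4 - 1 = 32*4 - 1 = 128 - 1 = 127)
Y(s, P) = -6 + P + s (Y(s, P) = (s + P) - 6 = (P + s) - 6 = -6 + P + s)
-259 - Y(W, -5 - 1*11) = -259 - (-6 + (-5 - 1*11) + 127) = -259 - (-6 + (-5 - 11) + 127) = -259 - (-6 - 16 + 127) = -259 - 1*105 = -259 - 105 = -364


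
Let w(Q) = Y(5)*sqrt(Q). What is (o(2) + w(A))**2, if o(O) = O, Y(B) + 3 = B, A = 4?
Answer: 36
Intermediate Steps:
Y(B) = -3 + B
w(Q) = 2*sqrt(Q) (w(Q) = (-3 + 5)*sqrt(Q) = 2*sqrt(Q))
(o(2) + w(A))**2 = (2 + 2*sqrt(4))**2 = (2 + 2*2)**2 = (2 + 4)**2 = 6**2 = 36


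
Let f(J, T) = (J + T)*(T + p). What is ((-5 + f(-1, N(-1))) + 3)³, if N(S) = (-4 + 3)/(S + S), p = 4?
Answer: -4913/64 ≈ -76.766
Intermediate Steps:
N(S) = -1/(2*S)
f(J, T) = (4 + T)*(J + T) (f(J, T) = (J + T)*(T + 4) = (J + T)*(4 + T) = (4 + T)*(J + T))
((-5 + f(-1, N(-1))) + 3)³ = ((-5 + ((-½/(-1))² + 4*(-1) + 4*(-½/(-1)) - (-1)/(2*(-1)))) + 3)³ = ((-5 + ((-½*(-1))² - 4 + 4*(-½*(-1)) - (-1)*(-1)/2)) + 3)³ = ((-5 + ((½)² - 4 + 4*(½) - 1*½)) + 3)³ = ((-5 + (¼ - 4 + 2 - ½)) + 3)³ = ((-5 - 9/4) + 3)³ = (-29/4 + 3)³ = (-17/4)³ = -4913/64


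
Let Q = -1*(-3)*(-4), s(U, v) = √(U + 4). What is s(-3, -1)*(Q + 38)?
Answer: 26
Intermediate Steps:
s(U, v) = √(4 + U)
Q = -12 (Q = 3*(-4) = -12)
s(-3, -1)*(Q + 38) = √(4 - 3)*(-12 + 38) = √1*26 = 1*26 = 26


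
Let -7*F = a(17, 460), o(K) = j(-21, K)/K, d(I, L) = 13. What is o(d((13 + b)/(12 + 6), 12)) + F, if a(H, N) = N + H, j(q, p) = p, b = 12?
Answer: -470/7 ≈ -67.143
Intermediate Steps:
a(H, N) = H + N
o(K) = 1 (o(K) = K/K = 1)
F = -477/7 (F = -(17 + 460)/7 = -⅐*477 = -477/7 ≈ -68.143)
o(d((13 + b)/(12 + 6), 12)) + F = 1 - 477/7 = -470/7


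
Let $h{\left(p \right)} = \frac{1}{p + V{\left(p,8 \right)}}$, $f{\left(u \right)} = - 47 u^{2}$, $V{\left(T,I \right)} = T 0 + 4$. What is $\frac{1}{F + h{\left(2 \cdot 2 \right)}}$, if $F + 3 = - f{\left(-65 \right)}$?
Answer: $\frac{8}{1588577} \approx 5.036 \cdot 10^{-6}$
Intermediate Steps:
$V{\left(T,I \right)} = 4$ ($V{\left(T,I \right)} = 0 + 4 = 4$)
$h{\left(p \right)} = \frac{1}{4 + p}$ ($h{\left(p \right)} = \frac{1}{p + 4} = \frac{1}{4 + p}$)
$F = 198572$ ($F = -3 - - 47 \left(-65\right)^{2} = -3 - \left(-47\right) 4225 = -3 - -198575 = -3 + 198575 = 198572$)
$\frac{1}{F + h{\left(2 \cdot 2 \right)}} = \frac{1}{198572 + \frac{1}{4 + 2 \cdot 2}} = \frac{1}{198572 + \frac{1}{4 + 4}} = \frac{1}{198572 + \frac{1}{8}} = \frac{1}{\frac{1588577}{8}} = \frac{8}{1588577}$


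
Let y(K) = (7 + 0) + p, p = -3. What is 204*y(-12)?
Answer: 816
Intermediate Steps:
y(K) = 4 (y(K) = (7 + 0) - 3 = 7 - 3 = 4)
204*y(-12) = 204*4 = 816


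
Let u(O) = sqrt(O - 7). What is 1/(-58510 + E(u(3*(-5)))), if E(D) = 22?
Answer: -1/58488 ≈ -1.7098e-5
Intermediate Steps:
u(O) = sqrt(-7 + O)
1/(-58510 + E(u(3*(-5)))) = 1/(-58510 + 22) = 1/(-58488) = -1/58488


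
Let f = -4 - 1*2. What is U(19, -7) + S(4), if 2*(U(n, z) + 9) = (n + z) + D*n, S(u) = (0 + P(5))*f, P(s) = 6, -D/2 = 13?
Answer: -286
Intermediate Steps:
D = -26 (D = -2*13 = -26)
f = -6 (f = -4 - 2 = -6)
S(u) = -36 (S(u) = (0 + 6)*(-6) = 6*(-6) = -36)
U(n, z) = -9 + z/2 - 25*n/2 (U(n, z) = -9 + ((n + z) - 26*n)/2 = -9 + (z - 25*n)/2 = -9 + (z/2 - 25*n/2) = -9 + z/2 - 25*n/2)
U(19, -7) + S(4) = (-9 + (½)*(-7) - 25/2*19) - 36 = (-9 - 7/2 - 475/2) - 36 = -250 - 36 = -286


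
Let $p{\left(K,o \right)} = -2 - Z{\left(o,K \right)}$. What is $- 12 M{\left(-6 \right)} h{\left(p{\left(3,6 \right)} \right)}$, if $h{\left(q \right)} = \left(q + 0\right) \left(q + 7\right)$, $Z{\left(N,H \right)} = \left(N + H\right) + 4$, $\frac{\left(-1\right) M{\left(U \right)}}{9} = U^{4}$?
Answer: $16796160$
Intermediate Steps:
$M{\left(U \right)} = - 9 U^{4}$
$Z{\left(N,H \right)} = 4 + H + N$ ($Z{\left(N,H \right)} = \left(H + N\right) + 4 = 4 + H + N$)
$p{\left(K,o \right)} = -6 - K - o$ ($p{\left(K,o \right)} = -2 - \left(4 + K + o\right) = -6 - K - o$)
$h{\left(q \right)} = q \left(7 + q\right)$
$- 12 M{\left(-6 \right)} h{\left(p{\left(3,6 \right)} \right)} = - 12 \left(- 9 \left(-6\right)^{4}\right) \left(-6 - 3 - 6\right) \left(7 - 15\right) = - 12 \left(\left(-9\right) 1296\right) \left(-6 - 3 - 6\right) \left(7 - 15\right) = \left(-12\right) \left(-11664\right) \left(- 15 \left(7 - 15\right)\right) = 139968 \left(\left(-15\right) \left(-8\right)\right) = 139968 \cdot 120 = 16796160$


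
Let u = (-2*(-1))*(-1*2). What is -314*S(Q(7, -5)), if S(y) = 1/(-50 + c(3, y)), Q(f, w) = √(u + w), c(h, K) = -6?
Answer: 157/28 ≈ 5.6071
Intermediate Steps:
u = -4 (u = 2*(-2) = -4)
Q(f, w) = √(-4 + w)
S(y) = -1/56 (S(y) = 1/(-50 - 6) = 1/(-56) = -1/56)
-314*S(Q(7, -5)) = -314*(-1/56) = 157/28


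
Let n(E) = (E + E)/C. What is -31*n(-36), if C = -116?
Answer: -558/29 ≈ -19.241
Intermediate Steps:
n(E) = -E/58 (n(E) = (E + E)/(-116) = (2*E)*(-1/116) = -E/58)
-31*n(-36) = -(-31)*(-36)/58 = -31*18/29 = -558/29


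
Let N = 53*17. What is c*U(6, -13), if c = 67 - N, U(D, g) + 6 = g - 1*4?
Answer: 19182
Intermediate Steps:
N = 901
U(D, g) = -10 + g (U(D, g) = -6 + (g - 1*4) = -6 + (g - 4) = -6 + (-4 + g) = -10 + g)
c = -834 (c = 67 - 1*901 = 67 - 901 = -834)
c*U(6, -13) = -834*(-10 - 13) = -834*(-23) = 19182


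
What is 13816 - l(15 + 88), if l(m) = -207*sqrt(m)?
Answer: 13816 + 207*sqrt(103) ≈ 15917.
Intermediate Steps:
13816 - l(15 + 88) = 13816 - (-207)*sqrt(15 + 88) = 13816 - (-207)*sqrt(103) = 13816 + 207*sqrt(103)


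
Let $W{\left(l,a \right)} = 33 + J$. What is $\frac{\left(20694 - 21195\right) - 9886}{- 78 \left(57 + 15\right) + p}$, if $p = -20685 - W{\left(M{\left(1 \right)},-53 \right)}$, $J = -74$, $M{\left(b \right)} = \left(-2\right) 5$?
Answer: $\frac{799}{2020} \approx 0.39554$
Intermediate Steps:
$M{\left(b \right)} = -10$
$W{\left(l,a \right)} = -41$ ($W{\left(l,a \right)} = 33 - 74 = -41$)
$p = -20644$ ($p = -20685 - -41 = -20685 + 41 = -20644$)
$\frac{\left(20694 - 21195\right) - 9886}{- 78 \left(57 + 15\right) + p} = \frac{\left(20694 - 21195\right) - 9886}{- 78 \left(57 + 15\right) - 20644} = \frac{-501 - 9886}{\left(-78\right) 72 - 20644} = - \frac{10387}{-5616 - 20644} = - \frac{10387}{-26260} = \left(-10387\right) \left(- \frac{1}{26260}\right) = \frac{799}{2020}$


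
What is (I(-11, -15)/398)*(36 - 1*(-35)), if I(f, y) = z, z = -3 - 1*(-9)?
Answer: 213/199 ≈ 1.0704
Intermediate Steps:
z = 6 (z = -3 + 9 = 6)
I(f, y) = 6
(I(-11, -15)/398)*(36 - 1*(-35)) = (6/398)*(36 - 1*(-35)) = (6*(1/398))*(36 + 35) = (3/199)*71 = 213/199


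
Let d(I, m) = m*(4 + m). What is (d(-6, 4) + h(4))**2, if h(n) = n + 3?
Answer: 1521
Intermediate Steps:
h(n) = 3 + n
(d(-6, 4) + h(4))**2 = (4*(4 + 4) + (3 + 4))**2 = (4*8 + 7)**2 = (32 + 7)**2 = 39**2 = 1521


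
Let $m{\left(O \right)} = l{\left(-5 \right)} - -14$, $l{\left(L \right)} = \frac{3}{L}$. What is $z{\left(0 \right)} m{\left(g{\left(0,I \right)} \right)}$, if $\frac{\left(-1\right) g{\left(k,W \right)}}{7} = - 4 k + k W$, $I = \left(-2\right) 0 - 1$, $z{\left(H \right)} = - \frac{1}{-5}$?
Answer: $\frac{67}{25} \approx 2.68$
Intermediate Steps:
$z{\left(H \right)} = \frac{1}{5}$ ($z{\left(H \right)} = \left(-1\right) \left(- \frac{1}{5}\right) = \frac{1}{5}$)
$I = -1$ ($I = 0 - 1 = -1$)
$g{\left(k,W \right)} = 28 k - 7 W k$ ($g{\left(k,W \right)} = - 7 \left(- 4 k + k W\right) = - 7 \left(- 4 k + W k\right) = 28 k - 7 W k$)
$m{\left(O \right)} = \frac{67}{5}$ ($m{\left(O \right)} = \frac{3}{-5} - -14 = 3 \left(- \frac{1}{5}\right) + 14 = - \frac{3}{5} + 14 = \frac{67}{5}$)
$z{\left(0 \right)} m{\left(g{\left(0,I \right)} \right)} = \frac{1}{5} \cdot \frac{67}{5} = \frac{67}{25}$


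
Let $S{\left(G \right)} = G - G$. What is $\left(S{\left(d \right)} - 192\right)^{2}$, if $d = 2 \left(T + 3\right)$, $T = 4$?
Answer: $36864$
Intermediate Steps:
$d = 14$ ($d = 2 \left(4 + 3\right) = 2 \cdot 7 = 14$)
$S{\left(G \right)} = 0$
$\left(S{\left(d \right)} - 192\right)^{2} = \left(0 - 192\right)^{2} = \left(-192\right)^{2} = 36864$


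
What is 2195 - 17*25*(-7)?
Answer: 5170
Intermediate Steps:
2195 - 17*25*(-7) = 2195 - 425*(-7) = 2195 + 2975 = 5170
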